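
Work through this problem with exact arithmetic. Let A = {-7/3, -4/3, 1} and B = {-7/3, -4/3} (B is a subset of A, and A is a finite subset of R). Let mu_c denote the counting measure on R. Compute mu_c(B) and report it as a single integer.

Counting measure assigns mu_c(E) = |E| (number of elements) when E is finite.
B has 2 element(s), so mu_c(B) = 2.

2


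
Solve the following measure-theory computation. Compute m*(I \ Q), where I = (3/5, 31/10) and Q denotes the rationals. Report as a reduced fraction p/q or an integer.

The interval I = (3/5, 31/10) has m(I) = 31/10 - 3/5 = 5/2 (endpoints are measure-zero, so open/closed/half-open agree). Write I = (I cap Q) u (I \ Q). The rationals in I are countable, so m*(I cap Q) = 0 (cover each rational by intervals whose total length is arbitrarily small). By countable subadditivity m*(I) <= m*(I cap Q) + m*(I \ Q), hence m*(I \ Q) >= m(I) = 5/2. The reverse inequality m*(I \ Q) <= m*(I) = 5/2 is trivial since (I \ Q) is a subset of I. Therefore m*(I \ Q) = 5/2.

5/2


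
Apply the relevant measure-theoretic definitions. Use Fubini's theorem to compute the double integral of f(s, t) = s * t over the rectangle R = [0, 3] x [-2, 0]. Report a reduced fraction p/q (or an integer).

f(s, t) is a tensor product of a function of s and a function of t, and both factors are bounded continuous (hence Lebesgue integrable) on the rectangle, so Fubini's theorem applies:
  integral_R f d(m x m) = (integral_a1^b1 s ds) * (integral_a2^b2 t dt).
Inner integral in s: integral_{0}^{3} s ds = (3^2 - 0^2)/2
  = 9/2.
Inner integral in t: integral_{-2}^{0} t dt = (0^2 - (-2)^2)/2
  = -2.
Product: (9/2) * (-2) = -9.

-9


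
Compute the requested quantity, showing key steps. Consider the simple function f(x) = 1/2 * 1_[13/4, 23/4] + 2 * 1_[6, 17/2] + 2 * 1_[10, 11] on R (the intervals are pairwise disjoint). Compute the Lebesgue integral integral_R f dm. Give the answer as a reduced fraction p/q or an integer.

For a simple function f = sum_i c_i * 1_{A_i} with disjoint A_i,
  integral f dm = sum_i c_i * m(A_i).
Lengths of the A_i:
  m(A_1) = 23/4 - 13/4 = 5/2.
  m(A_2) = 17/2 - 6 = 5/2.
  m(A_3) = 11 - 10 = 1.
Contributions c_i * m(A_i):
  (1/2) * (5/2) = 5/4.
  (2) * (5/2) = 5.
  (2) * (1) = 2.
Total: 5/4 + 5 + 2 = 33/4.

33/4


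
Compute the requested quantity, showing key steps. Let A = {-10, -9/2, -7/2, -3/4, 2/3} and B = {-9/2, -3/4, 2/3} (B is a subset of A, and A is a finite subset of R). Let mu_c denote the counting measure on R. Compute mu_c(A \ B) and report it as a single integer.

Counting measure assigns mu_c(E) = |E| (number of elements) when E is finite. For B subset A, A \ B is the set of elements of A not in B, so |A \ B| = |A| - |B|.
|A| = 5, |B| = 3, so mu_c(A \ B) = 5 - 3 = 2.

2


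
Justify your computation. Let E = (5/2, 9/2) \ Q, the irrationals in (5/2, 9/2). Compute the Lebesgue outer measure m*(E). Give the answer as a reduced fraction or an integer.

The interval I = (5/2, 9/2) has m(I) = 9/2 - 5/2 = 2 (endpoints are measure-zero, so open/closed/half-open agree). Write I = (I cap Q) u (I \ Q). The rationals in I are countable, so m*(I cap Q) = 0 (cover each rational by intervals whose total length is arbitrarily small). By countable subadditivity m*(I) <= m*(I cap Q) + m*(I \ Q), hence m*(I \ Q) >= m(I) = 2. The reverse inequality m*(I \ Q) <= m*(I) = 2 is trivial since (I \ Q) is a subset of I. Therefore m*(I \ Q) = 2.

2


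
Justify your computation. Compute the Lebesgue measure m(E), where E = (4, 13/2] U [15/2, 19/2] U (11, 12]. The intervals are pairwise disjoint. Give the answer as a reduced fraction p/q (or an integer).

For pairwise disjoint intervals, m(union_i I_i) = sum_i m(I_i),
and m is invariant under swapping open/closed endpoints (single points have measure 0).
So m(E) = sum_i (b_i - a_i).
  I_1 has length 13/2 - 4 = 5/2.
  I_2 has length 19/2 - 15/2 = 2.
  I_3 has length 12 - 11 = 1.
Summing:
  m(E) = 5/2 + 2 + 1 = 11/2.

11/2


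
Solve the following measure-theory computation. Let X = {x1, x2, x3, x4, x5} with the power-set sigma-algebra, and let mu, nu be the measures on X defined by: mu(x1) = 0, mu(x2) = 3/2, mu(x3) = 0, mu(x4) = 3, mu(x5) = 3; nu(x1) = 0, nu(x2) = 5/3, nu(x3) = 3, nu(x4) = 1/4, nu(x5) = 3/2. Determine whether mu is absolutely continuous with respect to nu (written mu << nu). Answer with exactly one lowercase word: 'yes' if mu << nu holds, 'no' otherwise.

mu << nu means: every nu-null measurable set is also mu-null; equivalently, for every atom x, if nu({x}) = 0 then mu({x}) = 0.
Checking each atom:
  x1: nu = 0, mu = 0 -> consistent with mu << nu.
  x2: nu = 5/3 > 0 -> no constraint.
  x3: nu = 3 > 0 -> no constraint.
  x4: nu = 1/4 > 0 -> no constraint.
  x5: nu = 3/2 > 0 -> no constraint.
No atom violates the condition. Therefore mu << nu.

yes


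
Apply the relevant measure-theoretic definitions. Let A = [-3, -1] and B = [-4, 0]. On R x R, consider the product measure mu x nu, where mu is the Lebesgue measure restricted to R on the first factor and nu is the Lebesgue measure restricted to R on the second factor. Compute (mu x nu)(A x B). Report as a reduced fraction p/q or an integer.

For a measurable rectangle A x B, the product measure satisfies
  (mu x nu)(A x B) = mu(A) * nu(B).
  mu(A) = 2.
  nu(B) = 4.
  (mu x nu)(A x B) = 2 * 4 = 8.

8


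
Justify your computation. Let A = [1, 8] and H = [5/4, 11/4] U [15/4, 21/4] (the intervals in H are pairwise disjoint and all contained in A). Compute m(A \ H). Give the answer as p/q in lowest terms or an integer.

The ambient interval has length m(A) = 8 - 1 = 7.
Since the holes are disjoint and sit inside A, by finite additivity
  m(H) = sum_i (b_i - a_i), and m(A \ H) = m(A) - m(H).
Computing the hole measures:
  m(H_1) = 11/4 - 5/4 = 3/2.
  m(H_2) = 21/4 - 15/4 = 3/2.
Summed: m(H) = 3/2 + 3/2 = 3.
So m(A \ H) = 7 - 3 = 4.

4


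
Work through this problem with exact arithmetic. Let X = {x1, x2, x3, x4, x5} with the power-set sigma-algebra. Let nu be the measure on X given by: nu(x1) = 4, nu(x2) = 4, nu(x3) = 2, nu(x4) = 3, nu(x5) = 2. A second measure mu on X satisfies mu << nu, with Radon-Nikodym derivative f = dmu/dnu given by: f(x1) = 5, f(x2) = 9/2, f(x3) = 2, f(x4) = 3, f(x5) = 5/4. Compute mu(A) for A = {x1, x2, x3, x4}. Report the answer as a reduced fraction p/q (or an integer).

By the defining property of the Radon-Nikodym derivative, for every measurable set A,
  mu(A) = integral_A f dnu.
Since nu is a discrete measure concentrated on the atoms of X, the integral over A reduces to the sum
  mu(A) = sum_{x in A} f(x) * nu({x}).
Computing each term:
  x1: f(x1) * nu(x1) = 5 * 4 = 20.
  x2: f(x2) * nu(x2) = 9/2 * 4 = 18.
  x3: f(x3) * nu(x3) = 2 * 2 = 4.
  x4: f(x4) * nu(x4) = 3 * 3 = 9.
Summing: mu(A) = 20 + 18 + 4 + 9 = 51.

51


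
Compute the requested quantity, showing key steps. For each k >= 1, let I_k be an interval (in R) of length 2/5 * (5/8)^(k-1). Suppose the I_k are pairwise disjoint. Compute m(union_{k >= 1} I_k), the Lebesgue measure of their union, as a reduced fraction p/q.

By countable additivity of the Lebesgue measure on pairwise disjoint measurable sets,
  m(union_{k >= 1} I_k) = sum_{k >= 1} m(I_k) = sum_{k >= 1} a * r^(k-1),
  with a = 2/5 and r = 5/8.
Since 0 < r = 5/8 < 1, the geometric series converges:
  sum_{k >= 1} a * r^(k-1) = a / (1 - r).
  = 2/5 / (1 - 5/8)
  = 2/5 / (3/8)
  = 16/15.

16/15


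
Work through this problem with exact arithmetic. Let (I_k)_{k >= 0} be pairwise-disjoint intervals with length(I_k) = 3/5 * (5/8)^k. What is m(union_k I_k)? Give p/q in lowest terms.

By countable additivity of the Lebesgue measure on pairwise disjoint measurable sets,
  m(union_{k >= 0} I_k) = sum_{k >= 0} m(I_k) = sum_{k >= 0} a * r^k,
  with a = 3/5 and r = 5/8.
Since 0 < r = 5/8 < 1, the geometric series converges:
  sum_{k >= 0} a * r^k = a / (1 - r).
  = 3/5 / (1 - 5/8)
  = 3/5 / (3/8)
  = 8/5.

8/5


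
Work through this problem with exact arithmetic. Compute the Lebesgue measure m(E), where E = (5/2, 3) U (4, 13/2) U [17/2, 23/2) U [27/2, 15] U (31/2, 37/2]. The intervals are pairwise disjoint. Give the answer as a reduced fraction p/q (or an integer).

For pairwise disjoint intervals, m(union_i I_i) = sum_i m(I_i),
and m is invariant under swapping open/closed endpoints (single points have measure 0).
So m(E) = sum_i (b_i - a_i).
  I_1 has length 3 - 5/2 = 1/2.
  I_2 has length 13/2 - 4 = 5/2.
  I_3 has length 23/2 - 17/2 = 3.
  I_4 has length 15 - 27/2 = 3/2.
  I_5 has length 37/2 - 31/2 = 3.
Summing:
  m(E) = 1/2 + 5/2 + 3 + 3/2 + 3 = 21/2.

21/2


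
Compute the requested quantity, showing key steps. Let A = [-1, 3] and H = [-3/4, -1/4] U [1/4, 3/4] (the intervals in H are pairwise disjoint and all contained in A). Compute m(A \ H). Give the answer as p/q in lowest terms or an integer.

The ambient interval has length m(A) = 3 - (-1) = 4.
Since the holes are disjoint and sit inside A, by finite additivity
  m(H) = sum_i (b_i - a_i), and m(A \ H) = m(A) - m(H).
Computing the hole measures:
  m(H_1) = -1/4 - (-3/4) = 1/2.
  m(H_2) = 3/4 - 1/4 = 1/2.
Summed: m(H) = 1/2 + 1/2 = 1.
So m(A \ H) = 4 - 1 = 3.

3


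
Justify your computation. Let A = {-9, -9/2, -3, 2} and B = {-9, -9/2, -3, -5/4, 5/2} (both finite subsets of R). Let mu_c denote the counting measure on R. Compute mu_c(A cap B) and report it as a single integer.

Counting measure on a finite set equals cardinality. mu_c(A cap B) = |A cap B| (elements appearing in both).
Enumerating the elements of A that also lie in B gives 3 element(s).
So mu_c(A cap B) = 3.

3


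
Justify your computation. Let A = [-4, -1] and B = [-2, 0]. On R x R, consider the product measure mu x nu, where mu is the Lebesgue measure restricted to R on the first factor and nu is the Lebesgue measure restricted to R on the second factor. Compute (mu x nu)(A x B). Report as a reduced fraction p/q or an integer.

For a measurable rectangle A x B, the product measure satisfies
  (mu x nu)(A x B) = mu(A) * nu(B).
  mu(A) = 3.
  nu(B) = 2.
  (mu x nu)(A x B) = 3 * 2 = 6.

6


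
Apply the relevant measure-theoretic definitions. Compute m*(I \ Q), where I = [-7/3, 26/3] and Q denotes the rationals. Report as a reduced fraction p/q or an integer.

The interval I = [-7/3, 26/3] has m(I) = 26/3 - (-7/3) = 11 (endpoints are measure-zero, so open/closed/half-open agree). Write I = (I cap Q) u (I \ Q). The rationals in I are countable, so m*(I cap Q) = 0 (cover each rational by intervals whose total length is arbitrarily small). By countable subadditivity m*(I) <= m*(I cap Q) + m*(I \ Q), hence m*(I \ Q) >= m(I) = 11. The reverse inequality m*(I \ Q) <= m*(I) = 11 is trivial since (I \ Q) is a subset of I. Therefore m*(I \ Q) = 11.

11


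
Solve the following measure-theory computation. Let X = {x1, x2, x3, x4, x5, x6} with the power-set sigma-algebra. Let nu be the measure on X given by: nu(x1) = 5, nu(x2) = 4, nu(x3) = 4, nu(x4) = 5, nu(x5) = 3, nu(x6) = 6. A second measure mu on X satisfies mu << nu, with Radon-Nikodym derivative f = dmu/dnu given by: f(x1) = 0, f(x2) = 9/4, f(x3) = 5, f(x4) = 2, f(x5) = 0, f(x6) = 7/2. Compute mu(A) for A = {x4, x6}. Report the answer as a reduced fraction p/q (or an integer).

By the defining property of the Radon-Nikodym derivative, for every measurable set A,
  mu(A) = integral_A f dnu.
Since nu is a discrete measure concentrated on the atoms of X, the integral over A reduces to the sum
  mu(A) = sum_{x in A} f(x) * nu({x}).
Computing each term:
  x4: f(x4) * nu(x4) = 2 * 5 = 10.
  x6: f(x6) * nu(x6) = 7/2 * 6 = 21.
Summing: mu(A) = 10 + 21 = 31.

31


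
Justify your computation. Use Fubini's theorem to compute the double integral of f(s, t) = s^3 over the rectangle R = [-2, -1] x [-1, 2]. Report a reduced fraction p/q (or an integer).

f(s, t) is a tensor product of a function of s and a function of t, and both factors are bounded continuous (hence Lebesgue integrable) on the rectangle, so Fubini's theorem applies:
  integral_R f d(m x m) = (integral_a1^b1 s^3 ds) * (integral_a2^b2 1 dt).
Inner integral in s: integral_{-2}^{-1} s^3 ds = ((-1)^4 - (-2)^4)/4
  = -15/4.
Inner integral in t: integral_{-1}^{2} 1 dt = (2^1 - (-1)^1)/1
  = 3.
Product: (-15/4) * (3) = -45/4.

-45/4


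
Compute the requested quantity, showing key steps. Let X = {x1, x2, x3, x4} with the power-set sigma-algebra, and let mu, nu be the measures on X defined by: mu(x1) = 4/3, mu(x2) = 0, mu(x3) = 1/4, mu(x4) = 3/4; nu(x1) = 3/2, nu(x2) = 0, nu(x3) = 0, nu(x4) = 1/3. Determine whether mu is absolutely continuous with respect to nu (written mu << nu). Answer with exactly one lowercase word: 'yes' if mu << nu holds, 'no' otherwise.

mu << nu means: every nu-null measurable set is also mu-null; equivalently, for every atom x, if nu({x}) = 0 then mu({x}) = 0.
Checking each atom:
  x1: nu = 3/2 > 0 -> no constraint.
  x2: nu = 0, mu = 0 -> consistent with mu << nu.
  x3: nu = 0, mu = 1/4 > 0 -> violates mu << nu.
  x4: nu = 1/3 > 0 -> no constraint.
The atom(s) x3 violate the condition (nu = 0 but mu > 0). Therefore mu is NOT absolutely continuous w.r.t. nu.

no


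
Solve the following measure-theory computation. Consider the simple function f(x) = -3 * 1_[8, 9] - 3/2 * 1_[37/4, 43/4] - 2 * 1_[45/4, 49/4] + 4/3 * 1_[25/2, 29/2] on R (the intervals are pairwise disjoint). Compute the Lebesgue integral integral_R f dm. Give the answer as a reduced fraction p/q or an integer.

For a simple function f = sum_i c_i * 1_{A_i} with disjoint A_i,
  integral f dm = sum_i c_i * m(A_i).
Lengths of the A_i:
  m(A_1) = 9 - 8 = 1.
  m(A_2) = 43/4 - 37/4 = 3/2.
  m(A_3) = 49/4 - 45/4 = 1.
  m(A_4) = 29/2 - 25/2 = 2.
Contributions c_i * m(A_i):
  (-3) * (1) = -3.
  (-3/2) * (3/2) = -9/4.
  (-2) * (1) = -2.
  (4/3) * (2) = 8/3.
Total: -3 - 9/4 - 2 + 8/3 = -55/12.

-55/12


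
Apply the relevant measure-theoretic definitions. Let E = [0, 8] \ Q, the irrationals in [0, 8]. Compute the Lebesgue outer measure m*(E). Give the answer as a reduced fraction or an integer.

The interval I = [0, 8] has m(I) = 8 - 0 = 8 (endpoints are measure-zero, so open/closed/half-open agree). Write I = (I cap Q) u (I \ Q). The rationals in I are countable, so m*(I cap Q) = 0 (cover each rational by intervals whose total length is arbitrarily small). By countable subadditivity m*(I) <= m*(I cap Q) + m*(I \ Q), hence m*(I \ Q) >= m(I) = 8. The reverse inequality m*(I \ Q) <= m*(I) = 8 is trivial since (I \ Q) is a subset of I. Therefore m*(I \ Q) = 8.

8


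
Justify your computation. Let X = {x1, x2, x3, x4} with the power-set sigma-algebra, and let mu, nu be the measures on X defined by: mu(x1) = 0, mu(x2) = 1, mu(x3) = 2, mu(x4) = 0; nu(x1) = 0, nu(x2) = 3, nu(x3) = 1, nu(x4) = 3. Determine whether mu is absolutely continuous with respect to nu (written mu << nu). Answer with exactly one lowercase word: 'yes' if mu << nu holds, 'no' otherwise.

mu << nu means: every nu-null measurable set is also mu-null; equivalently, for every atom x, if nu({x}) = 0 then mu({x}) = 0.
Checking each atom:
  x1: nu = 0, mu = 0 -> consistent with mu << nu.
  x2: nu = 3 > 0 -> no constraint.
  x3: nu = 1 > 0 -> no constraint.
  x4: nu = 3 > 0 -> no constraint.
No atom violates the condition. Therefore mu << nu.

yes


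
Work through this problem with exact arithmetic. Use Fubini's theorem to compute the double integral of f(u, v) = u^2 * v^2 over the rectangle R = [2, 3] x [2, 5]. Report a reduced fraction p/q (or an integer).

f(u, v) is a tensor product of a function of u and a function of v, and both factors are bounded continuous (hence Lebesgue integrable) on the rectangle, so Fubini's theorem applies:
  integral_R f d(m x m) = (integral_a1^b1 u^2 du) * (integral_a2^b2 v^2 dv).
Inner integral in u: integral_{2}^{3} u^2 du = (3^3 - 2^3)/3
  = 19/3.
Inner integral in v: integral_{2}^{5} v^2 dv = (5^3 - 2^3)/3
  = 39.
Product: (19/3) * (39) = 247.

247


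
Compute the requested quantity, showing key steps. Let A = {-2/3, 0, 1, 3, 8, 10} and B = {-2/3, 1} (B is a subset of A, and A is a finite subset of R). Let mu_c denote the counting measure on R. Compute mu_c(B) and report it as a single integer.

Counting measure assigns mu_c(E) = |E| (number of elements) when E is finite.
B has 2 element(s), so mu_c(B) = 2.

2


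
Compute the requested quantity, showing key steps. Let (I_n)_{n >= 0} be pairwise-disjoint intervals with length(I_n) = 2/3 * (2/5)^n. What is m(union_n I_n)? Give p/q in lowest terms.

By countable additivity of the Lebesgue measure on pairwise disjoint measurable sets,
  m(union_{n >= 0} I_n) = sum_{n >= 0} m(I_n) = sum_{n >= 0} a * r^n,
  with a = 2/3 and r = 2/5.
Since 0 < r = 2/5 < 1, the geometric series converges:
  sum_{n >= 0} a * r^n = a / (1 - r).
  = 2/3 / (1 - 2/5)
  = 2/3 / (3/5)
  = 10/9.

10/9


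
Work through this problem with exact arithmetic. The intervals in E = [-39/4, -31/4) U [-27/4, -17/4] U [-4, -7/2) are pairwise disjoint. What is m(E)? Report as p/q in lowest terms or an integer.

For pairwise disjoint intervals, m(union_i I_i) = sum_i m(I_i),
and m is invariant under swapping open/closed endpoints (single points have measure 0).
So m(E) = sum_i (b_i - a_i).
  I_1 has length -31/4 - (-39/4) = 2.
  I_2 has length -17/4 - (-27/4) = 5/2.
  I_3 has length -7/2 - (-4) = 1/2.
Summing:
  m(E) = 2 + 5/2 + 1/2 = 5.

5


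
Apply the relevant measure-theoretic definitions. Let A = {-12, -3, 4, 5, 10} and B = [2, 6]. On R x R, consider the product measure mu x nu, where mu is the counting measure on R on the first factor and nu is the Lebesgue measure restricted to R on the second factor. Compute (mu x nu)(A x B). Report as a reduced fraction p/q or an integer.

For a measurable rectangle A x B, the product measure satisfies
  (mu x nu)(A x B) = mu(A) * nu(B).
  mu(A) = 5.
  nu(B) = 4.
  (mu x nu)(A x B) = 5 * 4 = 20.

20


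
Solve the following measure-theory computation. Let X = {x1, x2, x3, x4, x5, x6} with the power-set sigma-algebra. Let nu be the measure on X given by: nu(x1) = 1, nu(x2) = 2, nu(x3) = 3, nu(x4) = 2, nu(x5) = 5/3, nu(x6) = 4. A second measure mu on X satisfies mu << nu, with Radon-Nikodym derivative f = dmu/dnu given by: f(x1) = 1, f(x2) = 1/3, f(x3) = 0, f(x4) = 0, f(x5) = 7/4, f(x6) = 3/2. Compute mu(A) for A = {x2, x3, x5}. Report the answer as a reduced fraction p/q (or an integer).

By the defining property of the Radon-Nikodym derivative, for every measurable set A,
  mu(A) = integral_A f dnu.
Since nu is a discrete measure concentrated on the atoms of X, the integral over A reduces to the sum
  mu(A) = sum_{x in A} f(x) * nu({x}).
Computing each term:
  x2: f(x2) * nu(x2) = 1/3 * 2 = 2/3.
  x3: f(x3) * nu(x3) = 0 * 3 = 0.
  x5: f(x5) * nu(x5) = 7/4 * 5/3 = 35/12.
Summing: mu(A) = 2/3 + 0 + 35/12 = 43/12.

43/12


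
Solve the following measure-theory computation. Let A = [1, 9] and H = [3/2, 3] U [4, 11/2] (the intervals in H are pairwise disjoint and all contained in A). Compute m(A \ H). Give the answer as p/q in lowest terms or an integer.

The ambient interval has length m(A) = 9 - 1 = 8.
Since the holes are disjoint and sit inside A, by finite additivity
  m(H) = sum_i (b_i - a_i), and m(A \ H) = m(A) - m(H).
Computing the hole measures:
  m(H_1) = 3 - 3/2 = 3/2.
  m(H_2) = 11/2 - 4 = 3/2.
Summed: m(H) = 3/2 + 3/2 = 3.
So m(A \ H) = 8 - 3 = 5.

5


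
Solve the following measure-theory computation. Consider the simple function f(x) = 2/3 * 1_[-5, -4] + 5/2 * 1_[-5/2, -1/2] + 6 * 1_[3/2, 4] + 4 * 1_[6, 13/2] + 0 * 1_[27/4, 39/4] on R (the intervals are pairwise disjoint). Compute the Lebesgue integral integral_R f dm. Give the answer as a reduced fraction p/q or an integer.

For a simple function f = sum_i c_i * 1_{A_i} with disjoint A_i,
  integral f dm = sum_i c_i * m(A_i).
Lengths of the A_i:
  m(A_1) = -4 - (-5) = 1.
  m(A_2) = -1/2 - (-5/2) = 2.
  m(A_3) = 4 - 3/2 = 5/2.
  m(A_4) = 13/2 - 6 = 1/2.
  m(A_5) = 39/4 - 27/4 = 3.
Contributions c_i * m(A_i):
  (2/3) * (1) = 2/3.
  (5/2) * (2) = 5.
  (6) * (5/2) = 15.
  (4) * (1/2) = 2.
  (0) * (3) = 0.
Total: 2/3 + 5 + 15 + 2 + 0 = 68/3.

68/3


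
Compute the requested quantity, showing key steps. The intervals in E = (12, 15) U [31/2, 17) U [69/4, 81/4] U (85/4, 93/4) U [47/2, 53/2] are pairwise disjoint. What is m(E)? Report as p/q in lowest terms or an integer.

For pairwise disjoint intervals, m(union_i I_i) = sum_i m(I_i),
and m is invariant under swapping open/closed endpoints (single points have measure 0).
So m(E) = sum_i (b_i - a_i).
  I_1 has length 15 - 12 = 3.
  I_2 has length 17 - 31/2 = 3/2.
  I_3 has length 81/4 - 69/4 = 3.
  I_4 has length 93/4 - 85/4 = 2.
  I_5 has length 53/2 - 47/2 = 3.
Summing:
  m(E) = 3 + 3/2 + 3 + 2 + 3 = 25/2.

25/2


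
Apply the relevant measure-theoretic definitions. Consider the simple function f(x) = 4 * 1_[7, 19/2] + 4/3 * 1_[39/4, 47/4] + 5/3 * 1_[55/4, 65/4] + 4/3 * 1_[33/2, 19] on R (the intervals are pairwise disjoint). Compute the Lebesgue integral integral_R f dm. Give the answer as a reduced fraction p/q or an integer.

For a simple function f = sum_i c_i * 1_{A_i} with disjoint A_i,
  integral f dm = sum_i c_i * m(A_i).
Lengths of the A_i:
  m(A_1) = 19/2 - 7 = 5/2.
  m(A_2) = 47/4 - 39/4 = 2.
  m(A_3) = 65/4 - 55/4 = 5/2.
  m(A_4) = 19 - 33/2 = 5/2.
Contributions c_i * m(A_i):
  (4) * (5/2) = 10.
  (4/3) * (2) = 8/3.
  (5/3) * (5/2) = 25/6.
  (4/3) * (5/2) = 10/3.
Total: 10 + 8/3 + 25/6 + 10/3 = 121/6.

121/6


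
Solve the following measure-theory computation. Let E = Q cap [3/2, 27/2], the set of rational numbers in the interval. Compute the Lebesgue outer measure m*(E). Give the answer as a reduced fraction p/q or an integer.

Q cap [3/2, 27/2] is countable; list its elements as q_1, q_2, ... . Fix eps > 0 and cover the k-th point by an interval of length eps * 2^(-k). The cover has total length eps * sum_{k>=1} 2^(-k) = eps, so by definition of outer measure m*(Q cap [3/2, 27/2]) <= eps. Since eps was arbitrary and m* >= 0, the outer measure is 0.

0


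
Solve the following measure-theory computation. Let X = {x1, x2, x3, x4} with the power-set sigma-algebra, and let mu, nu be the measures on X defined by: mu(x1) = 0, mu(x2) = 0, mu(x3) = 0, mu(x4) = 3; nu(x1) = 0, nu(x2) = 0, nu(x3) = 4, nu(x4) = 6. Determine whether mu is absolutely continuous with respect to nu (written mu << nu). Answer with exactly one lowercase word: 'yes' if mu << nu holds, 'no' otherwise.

mu << nu means: every nu-null measurable set is also mu-null; equivalently, for every atom x, if nu({x}) = 0 then mu({x}) = 0.
Checking each atom:
  x1: nu = 0, mu = 0 -> consistent with mu << nu.
  x2: nu = 0, mu = 0 -> consistent with mu << nu.
  x3: nu = 4 > 0 -> no constraint.
  x4: nu = 6 > 0 -> no constraint.
No atom violates the condition. Therefore mu << nu.

yes


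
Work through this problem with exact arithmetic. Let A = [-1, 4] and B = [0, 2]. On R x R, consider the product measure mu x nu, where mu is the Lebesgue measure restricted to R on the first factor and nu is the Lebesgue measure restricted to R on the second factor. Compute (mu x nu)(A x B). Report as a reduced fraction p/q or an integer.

For a measurable rectangle A x B, the product measure satisfies
  (mu x nu)(A x B) = mu(A) * nu(B).
  mu(A) = 5.
  nu(B) = 2.
  (mu x nu)(A x B) = 5 * 2 = 10.

10


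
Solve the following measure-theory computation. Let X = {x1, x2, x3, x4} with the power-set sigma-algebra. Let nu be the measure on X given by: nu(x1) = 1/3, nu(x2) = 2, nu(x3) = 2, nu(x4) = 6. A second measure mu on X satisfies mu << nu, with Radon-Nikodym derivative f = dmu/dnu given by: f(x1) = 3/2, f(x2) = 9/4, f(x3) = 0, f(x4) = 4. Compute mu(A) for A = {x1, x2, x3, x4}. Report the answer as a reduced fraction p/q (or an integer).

By the defining property of the Radon-Nikodym derivative, for every measurable set A,
  mu(A) = integral_A f dnu.
Since nu is a discrete measure concentrated on the atoms of X, the integral over A reduces to the sum
  mu(A) = sum_{x in A} f(x) * nu({x}).
Computing each term:
  x1: f(x1) * nu(x1) = 3/2 * 1/3 = 1/2.
  x2: f(x2) * nu(x2) = 9/4 * 2 = 9/2.
  x3: f(x3) * nu(x3) = 0 * 2 = 0.
  x4: f(x4) * nu(x4) = 4 * 6 = 24.
Summing: mu(A) = 1/2 + 9/2 + 0 + 24 = 29.

29


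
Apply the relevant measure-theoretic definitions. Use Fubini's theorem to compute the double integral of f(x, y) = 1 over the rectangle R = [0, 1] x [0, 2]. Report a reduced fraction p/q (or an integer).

f(x, y) is a tensor product of a function of x and a function of y, and both factors are bounded continuous (hence Lebesgue integrable) on the rectangle, so Fubini's theorem applies:
  integral_R f d(m x m) = (integral_a1^b1 1 dx) * (integral_a2^b2 1 dy).
Inner integral in x: integral_{0}^{1} 1 dx = (1^1 - 0^1)/1
  = 1.
Inner integral in y: integral_{0}^{2} 1 dy = (2^1 - 0^1)/1
  = 2.
Product: (1) * (2) = 2.

2


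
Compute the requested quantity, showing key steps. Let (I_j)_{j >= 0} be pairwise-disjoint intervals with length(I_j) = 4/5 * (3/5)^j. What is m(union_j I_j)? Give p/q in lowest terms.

By countable additivity of the Lebesgue measure on pairwise disjoint measurable sets,
  m(union_{j >= 0} I_j) = sum_{j >= 0} m(I_j) = sum_{j >= 0} a * r^j,
  with a = 4/5 and r = 3/5.
Since 0 < r = 3/5 < 1, the geometric series converges:
  sum_{j >= 0} a * r^j = a / (1 - r).
  = 4/5 / (1 - 3/5)
  = 4/5 / (2/5)
  = 2.

2


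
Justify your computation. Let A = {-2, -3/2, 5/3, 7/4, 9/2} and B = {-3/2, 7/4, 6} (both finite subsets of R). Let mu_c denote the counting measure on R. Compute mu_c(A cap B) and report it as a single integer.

Counting measure on a finite set equals cardinality. mu_c(A cap B) = |A cap B| (elements appearing in both).
Enumerating the elements of A that also lie in B gives 2 element(s).
So mu_c(A cap B) = 2.

2


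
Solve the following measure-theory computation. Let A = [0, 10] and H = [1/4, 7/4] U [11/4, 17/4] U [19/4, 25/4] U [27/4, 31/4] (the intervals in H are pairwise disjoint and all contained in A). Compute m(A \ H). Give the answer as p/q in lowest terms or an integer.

The ambient interval has length m(A) = 10 - 0 = 10.
Since the holes are disjoint and sit inside A, by finite additivity
  m(H) = sum_i (b_i - a_i), and m(A \ H) = m(A) - m(H).
Computing the hole measures:
  m(H_1) = 7/4 - 1/4 = 3/2.
  m(H_2) = 17/4 - 11/4 = 3/2.
  m(H_3) = 25/4 - 19/4 = 3/2.
  m(H_4) = 31/4 - 27/4 = 1.
Summed: m(H) = 3/2 + 3/2 + 3/2 + 1 = 11/2.
So m(A \ H) = 10 - 11/2 = 9/2.

9/2


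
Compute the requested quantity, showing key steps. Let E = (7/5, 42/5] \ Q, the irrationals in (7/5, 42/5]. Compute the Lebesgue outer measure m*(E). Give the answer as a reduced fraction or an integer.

The interval I = (7/5, 42/5] has m(I) = 42/5 - 7/5 = 7 (endpoints are measure-zero, so open/closed/half-open agree). Write I = (I cap Q) u (I \ Q). The rationals in I are countable, so m*(I cap Q) = 0 (cover each rational by intervals whose total length is arbitrarily small). By countable subadditivity m*(I) <= m*(I cap Q) + m*(I \ Q), hence m*(I \ Q) >= m(I) = 7. The reverse inequality m*(I \ Q) <= m*(I) = 7 is trivial since (I \ Q) is a subset of I. Therefore m*(I \ Q) = 7.

7


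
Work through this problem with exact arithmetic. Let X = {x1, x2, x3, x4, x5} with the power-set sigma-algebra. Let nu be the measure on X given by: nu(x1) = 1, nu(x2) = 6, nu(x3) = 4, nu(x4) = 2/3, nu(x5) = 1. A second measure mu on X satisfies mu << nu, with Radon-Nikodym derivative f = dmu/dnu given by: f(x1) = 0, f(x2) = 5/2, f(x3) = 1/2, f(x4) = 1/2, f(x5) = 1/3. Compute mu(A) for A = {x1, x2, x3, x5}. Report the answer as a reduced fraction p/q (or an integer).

By the defining property of the Radon-Nikodym derivative, for every measurable set A,
  mu(A) = integral_A f dnu.
Since nu is a discrete measure concentrated on the atoms of X, the integral over A reduces to the sum
  mu(A) = sum_{x in A} f(x) * nu({x}).
Computing each term:
  x1: f(x1) * nu(x1) = 0 * 1 = 0.
  x2: f(x2) * nu(x2) = 5/2 * 6 = 15.
  x3: f(x3) * nu(x3) = 1/2 * 4 = 2.
  x5: f(x5) * nu(x5) = 1/3 * 1 = 1/3.
Summing: mu(A) = 0 + 15 + 2 + 1/3 = 52/3.

52/3


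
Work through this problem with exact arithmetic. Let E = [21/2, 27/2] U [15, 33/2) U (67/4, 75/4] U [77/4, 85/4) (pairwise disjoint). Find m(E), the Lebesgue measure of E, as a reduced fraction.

For pairwise disjoint intervals, m(union_i I_i) = sum_i m(I_i),
and m is invariant under swapping open/closed endpoints (single points have measure 0).
So m(E) = sum_i (b_i - a_i).
  I_1 has length 27/2 - 21/2 = 3.
  I_2 has length 33/2 - 15 = 3/2.
  I_3 has length 75/4 - 67/4 = 2.
  I_4 has length 85/4 - 77/4 = 2.
Summing:
  m(E) = 3 + 3/2 + 2 + 2 = 17/2.

17/2


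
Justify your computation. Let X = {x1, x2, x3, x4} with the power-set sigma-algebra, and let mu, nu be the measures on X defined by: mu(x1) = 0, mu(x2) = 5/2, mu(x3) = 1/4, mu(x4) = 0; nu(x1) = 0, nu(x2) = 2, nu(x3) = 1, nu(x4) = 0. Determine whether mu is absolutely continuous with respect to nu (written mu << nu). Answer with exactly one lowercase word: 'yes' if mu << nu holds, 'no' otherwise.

mu << nu means: every nu-null measurable set is also mu-null; equivalently, for every atom x, if nu({x}) = 0 then mu({x}) = 0.
Checking each atom:
  x1: nu = 0, mu = 0 -> consistent with mu << nu.
  x2: nu = 2 > 0 -> no constraint.
  x3: nu = 1 > 0 -> no constraint.
  x4: nu = 0, mu = 0 -> consistent with mu << nu.
No atom violates the condition. Therefore mu << nu.

yes


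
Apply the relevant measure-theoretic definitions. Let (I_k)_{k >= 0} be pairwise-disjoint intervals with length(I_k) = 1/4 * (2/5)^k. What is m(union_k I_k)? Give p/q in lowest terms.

By countable additivity of the Lebesgue measure on pairwise disjoint measurable sets,
  m(union_{k >= 0} I_k) = sum_{k >= 0} m(I_k) = sum_{k >= 0} a * r^k,
  with a = 1/4 and r = 2/5.
Since 0 < r = 2/5 < 1, the geometric series converges:
  sum_{k >= 0} a * r^k = a / (1 - r).
  = 1/4 / (1 - 2/5)
  = 1/4 / (3/5)
  = 5/12.

5/12


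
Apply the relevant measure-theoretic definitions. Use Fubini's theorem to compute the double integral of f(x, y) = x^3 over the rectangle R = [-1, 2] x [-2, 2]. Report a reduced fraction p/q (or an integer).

f(x, y) is a tensor product of a function of x and a function of y, and both factors are bounded continuous (hence Lebesgue integrable) on the rectangle, so Fubini's theorem applies:
  integral_R f d(m x m) = (integral_a1^b1 x^3 dx) * (integral_a2^b2 1 dy).
Inner integral in x: integral_{-1}^{2} x^3 dx = (2^4 - (-1)^4)/4
  = 15/4.
Inner integral in y: integral_{-2}^{2} 1 dy = (2^1 - (-2)^1)/1
  = 4.
Product: (15/4) * (4) = 15.

15


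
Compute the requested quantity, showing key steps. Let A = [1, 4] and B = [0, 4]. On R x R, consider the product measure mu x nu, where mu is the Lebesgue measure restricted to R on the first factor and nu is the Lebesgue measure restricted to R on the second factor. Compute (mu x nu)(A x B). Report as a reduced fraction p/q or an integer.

For a measurable rectangle A x B, the product measure satisfies
  (mu x nu)(A x B) = mu(A) * nu(B).
  mu(A) = 3.
  nu(B) = 4.
  (mu x nu)(A x B) = 3 * 4 = 12.

12


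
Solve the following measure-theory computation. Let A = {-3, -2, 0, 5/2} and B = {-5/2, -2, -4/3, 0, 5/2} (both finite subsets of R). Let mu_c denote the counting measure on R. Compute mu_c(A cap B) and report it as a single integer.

Counting measure on a finite set equals cardinality. mu_c(A cap B) = |A cap B| (elements appearing in both).
Enumerating the elements of A that also lie in B gives 3 element(s).
So mu_c(A cap B) = 3.

3


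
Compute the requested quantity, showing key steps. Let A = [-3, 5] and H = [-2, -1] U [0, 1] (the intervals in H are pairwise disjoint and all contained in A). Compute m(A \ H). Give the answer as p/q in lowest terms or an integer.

The ambient interval has length m(A) = 5 - (-3) = 8.
Since the holes are disjoint and sit inside A, by finite additivity
  m(H) = sum_i (b_i - a_i), and m(A \ H) = m(A) - m(H).
Computing the hole measures:
  m(H_1) = -1 - (-2) = 1.
  m(H_2) = 1 - 0 = 1.
Summed: m(H) = 1 + 1 = 2.
So m(A \ H) = 8 - 2 = 6.

6


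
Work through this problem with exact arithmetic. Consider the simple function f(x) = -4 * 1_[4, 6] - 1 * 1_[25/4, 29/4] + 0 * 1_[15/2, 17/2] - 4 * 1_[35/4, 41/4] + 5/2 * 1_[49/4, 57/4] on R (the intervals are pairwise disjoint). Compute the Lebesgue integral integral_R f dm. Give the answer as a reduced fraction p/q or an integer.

For a simple function f = sum_i c_i * 1_{A_i} with disjoint A_i,
  integral f dm = sum_i c_i * m(A_i).
Lengths of the A_i:
  m(A_1) = 6 - 4 = 2.
  m(A_2) = 29/4 - 25/4 = 1.
  m(A_3) = 17/2 - 15/2 = 1.
  m(A_4) = 41/4 - 35/4 = 3/2.
  m(A_5) = 57/4 - 49/4 = 2.
Contributions c_i * m(A_i):
  (-4) * (2) = -8.
  (-1) * (1) = -1.
  (0) * (1) = 0.
  (-4) * (3/2) = -6.
  (5/2) * (2) = 5.
Total: -8 - 1 + 0 - 6 + 5 = -10.

-10


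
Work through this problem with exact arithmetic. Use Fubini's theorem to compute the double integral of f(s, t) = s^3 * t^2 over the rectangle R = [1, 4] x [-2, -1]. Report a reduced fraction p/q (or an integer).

f(s, t) is a tensor product of a function of s and a function of t, and both factors are bounded continuous (hence Lebesgue integrable) on the rectangle, so Fubini's theorem applies:
  integral_R f d(m x m) = (integral_a1^b1 s^3 ds) * (integral_a2^b2 t^2 dt).
Inner integral in s: integral_{1}^{4} s^3 ds = (4^4 - 1^4)/4
  = 255/4.
Inner integral in t: integral_{-2}^{-1} t^2 dt = ((-1)^3 - (-2)^3)/3
  = 7/3.
Product: (255/4) * (7/3) = 595/4.

595/4


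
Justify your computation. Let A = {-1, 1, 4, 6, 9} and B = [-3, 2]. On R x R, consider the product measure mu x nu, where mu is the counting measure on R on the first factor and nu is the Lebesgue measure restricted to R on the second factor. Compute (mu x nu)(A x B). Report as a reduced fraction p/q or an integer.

For a measurable rectangle A x B, the product measure satisfies
  (mu x nu)(A x B) = mu(A) * nu(B).
  mu(A) = 5.
  nu(B) = 5.
  (mu x nu)(A x B) = 5 * 5 = 25.

25


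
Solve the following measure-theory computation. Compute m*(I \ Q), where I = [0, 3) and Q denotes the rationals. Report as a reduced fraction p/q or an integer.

The interval I = [0, 3) has m(I) = 3 - 0 = 3 (endpoints are measure-zero, so open/closed/half-open agree). Write I = (I cap Q) u (I \ Q). The rationals in I are countable, so m*(I cap Q) = 0 (cover each rational by intervals whose total length is arbitrarily small). By countable subadditivity m*(I) <= m*(I cap Q) + m*(I \ Q), hence m*(I \ Q) >= m(I) = 3. The reverse inequality m*(I \ Q) <= m*(I) = 3 is trivial since (I \ Q) is a subset of I. Therefore m*(I \ Q) = 3.

3


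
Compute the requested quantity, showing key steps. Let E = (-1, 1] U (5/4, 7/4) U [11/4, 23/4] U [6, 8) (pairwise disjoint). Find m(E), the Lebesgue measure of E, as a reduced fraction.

For pairwise disjoint intervals, m(union_i I_i) = sum_i m(I_i),
and m is invariant under swapping open/closed endpoints (single points have measure 0).
So m(E) = sum_i (b_i - a_i).
  I_1 has length 1 - (-1) = 2.
  I_2 has length 7/4 - 5/4 = 1/2.
  I_3 has length 23/4 - 11/4 = 3.
  I_4 has length 8 - 6 = 2.
Summing:
  m(E) = 2 + 1/2 + 3 + 2 = 15/2.

15/2


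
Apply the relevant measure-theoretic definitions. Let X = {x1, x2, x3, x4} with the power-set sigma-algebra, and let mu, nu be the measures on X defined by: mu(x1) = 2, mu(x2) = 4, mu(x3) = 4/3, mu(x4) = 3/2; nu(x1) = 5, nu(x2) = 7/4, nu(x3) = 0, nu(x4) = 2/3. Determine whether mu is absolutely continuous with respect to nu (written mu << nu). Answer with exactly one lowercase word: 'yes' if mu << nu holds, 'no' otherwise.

mu << nu means: every nu-null measurable set is also mu-null; equivalently, for every atom x, if nu({x}) = 0 then mu({x}) = 0.
Checking each atom:
  x1: nu = 5 > 0 -> no constraint.
  x2: nu = 7/4 > 0 -> no constraint.
  x3: nu = 0, mu = 4/3 > 0 -> violates mu << nu.
  x4: nu = 2/3 > 0 -> no constraint.
The atom(s) x3 violate the condition (nu = 0 but mu > 0). Therefore mu is NOT absolutely continuous w.r.t. nu.

no


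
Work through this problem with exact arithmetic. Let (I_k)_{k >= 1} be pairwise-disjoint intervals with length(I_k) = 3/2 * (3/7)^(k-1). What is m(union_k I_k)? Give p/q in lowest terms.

By countable additivity of the Lebesgue measure on pairwise disjoint measurable sets,
  m(union_{k >= 1} I_k) = sum_{k >= 1} m(I_k) = sum_{k >= 1} a * r^(k-1),
  with a = 3/2 and r = 3/7.
Since 0 < r = 3/7 < 1, the geometric series converges:
  sum_{k >= 1} a * r^(k-1) = a / (1 - r).
  = 3/2 / (1 - 3/7)
  = 3/2 / (4/7)
  = 21/8.

21/8


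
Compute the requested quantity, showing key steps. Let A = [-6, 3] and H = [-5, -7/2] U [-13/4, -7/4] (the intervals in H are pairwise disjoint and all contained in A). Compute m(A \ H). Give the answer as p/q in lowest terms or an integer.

The ambient interval has length m(A) = 3 - (-6) = 9.
Since the holes are disjoint and sit inside A, by finite additivity
  m(H) = sum_i (b_i - a_i), and m(A \ H) = m(A) - m(H).
Computing the hole measures:
  m(H_1) = -7/2 - (-5) = 3/2.
  m(H_2) = -7/4 - (-13/4) = 3/2.
Summed: m(H) = 3/2 + 3/2 = 3.
So m(A \ H) = 9 - 3 = 6.

6


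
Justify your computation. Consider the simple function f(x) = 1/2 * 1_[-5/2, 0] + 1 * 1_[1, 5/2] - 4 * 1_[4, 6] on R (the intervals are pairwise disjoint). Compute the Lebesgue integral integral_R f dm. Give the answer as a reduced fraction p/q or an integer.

For a simple function f = sum_i c_i * 1_{A_i} with disjoint A_i,
  integral f dm = sum_i c_i * m(A_i).
Lengths of the A_i:
  m(A_1) = 0 - (-5/2) = 5/2.
  m(A_2) = 5/2 - 1 = 3/2.
  m(A_3) = 6 - 4 = 2.
Contributions c_i * m(A_i):
  (1/2) * (5/2) = 5/4.
  (1) * (3/2) = 3/2.
  (-4) * (2) = -8.
Total: 5/4 + 3/2 - 8 = -21/4.

-21/4


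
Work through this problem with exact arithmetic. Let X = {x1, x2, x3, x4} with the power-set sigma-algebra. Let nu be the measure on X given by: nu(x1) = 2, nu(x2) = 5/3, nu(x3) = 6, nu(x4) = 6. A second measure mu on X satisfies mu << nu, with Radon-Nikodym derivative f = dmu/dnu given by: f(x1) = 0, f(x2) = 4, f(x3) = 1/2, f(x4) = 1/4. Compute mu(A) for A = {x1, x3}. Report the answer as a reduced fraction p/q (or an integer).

By the defining property of the Radon-Nikodym derivative, for every measurable set A,
  mu(A) = integral_A f dnu.
Since nu is a discrete measure concentrated on the atoms of X, the integral over A reduces to the sum
  mu(A) = sum_{x in A} f(x) * nu({x}).
Computing each term:
  x1: f(x1) * nu(x1) = 0 * 2 = 0.
  x3: f(x3) * nu(x3) = 1/2 * 6 = 3.
Summing: mu(A) = 0 + 3 = 3.

3


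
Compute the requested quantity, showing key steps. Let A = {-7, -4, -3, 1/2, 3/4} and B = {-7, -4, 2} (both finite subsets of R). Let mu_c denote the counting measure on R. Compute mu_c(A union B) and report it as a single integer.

Counting measure on a finite set equals cardinality. By inclusion-exclusion, |A union B| = |A| + |B| - |A cap B|.
|A| = 5, |B| = 3, |A cap B| = 2.
So mu_c(A union B) = 5 + 3 - 2 = 6.

6


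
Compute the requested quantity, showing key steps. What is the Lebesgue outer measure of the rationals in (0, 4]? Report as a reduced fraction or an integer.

Q cap (0, 4] is countable; list its elements as q_1, q_2, ... . Fix eps > 0 and cover the k-th point by an interval of length eps * 2^(-k). The cover has total length eps * sum_{k>=1} 2^(-k) = eps, so by definition of outer measure m*(Q cap (0, 4]) <= eps. Since eps was arbitrary and m* >= 0, the outer measure is 0.

0


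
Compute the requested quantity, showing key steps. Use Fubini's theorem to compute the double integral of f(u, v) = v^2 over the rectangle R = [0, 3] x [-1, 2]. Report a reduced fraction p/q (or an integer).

f(u, v) is a tensor product of a function of u and a function of v, and both factors are bounded continuous (hence Lebesgue integrable) on the rectangle, so Fubini's theorem applies:
  integral_R f d(m x m) = (integral_a1^b1 1 du) * (integral_a2^b2 v^2 dv).
Inner integral in u: integral_{0}^{3} 1 du = (3^1 - 0^1)/1
  = 3.
Inner integral in v: integral_{-1}^{2} v^2 dv = (2^3 - (-1)^3)/3
  = 3.
Product: (3) * (3) = 9.

9
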